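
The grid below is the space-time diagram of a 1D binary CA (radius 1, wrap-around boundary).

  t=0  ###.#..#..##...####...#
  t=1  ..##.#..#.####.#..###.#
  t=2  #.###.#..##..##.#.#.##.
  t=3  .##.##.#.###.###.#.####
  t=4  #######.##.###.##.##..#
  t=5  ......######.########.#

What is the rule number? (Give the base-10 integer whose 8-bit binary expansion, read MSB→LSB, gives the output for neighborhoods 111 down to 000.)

  nb ###: next=.  (t=0,i=0, bit7=0)
  nb ##.: next=#  (t=0,i=2, bit6=1)
  nb #.#: next=#  (t=0,i=3, bit5=1)
  nb #..: next=#  (t=0,i=5, bit4=1)
  nb .##: next=#  (t=0,i=10, bit3=1)
  nb .#.: next=.  (t=0,i=4, bit2=0)
  nb ..#: next=.  (t=0,i=6, bit1=0)
  nb ...: next=#  (t=0,i=13, bit0=1)
  bits 01111001 = 121

121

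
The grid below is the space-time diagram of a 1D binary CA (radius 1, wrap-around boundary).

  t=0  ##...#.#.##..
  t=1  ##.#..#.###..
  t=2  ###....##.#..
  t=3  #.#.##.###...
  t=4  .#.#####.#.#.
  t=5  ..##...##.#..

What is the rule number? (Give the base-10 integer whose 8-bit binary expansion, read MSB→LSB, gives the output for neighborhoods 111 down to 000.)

105

  [7] ### => .  t=1,i=9
  [6] ##. => #  t=0,i=1
  [5] #.# => #  t=0,i=6
  [4] #.. => .  t=0,i=2
  [3] .## => #  t=0,i=0
  [2] .#. => .  t=0,i=5
  [1] ..# => .  t=0,i=4
  [0] ... => #  t=0,i=3
  bits 01101001 = 105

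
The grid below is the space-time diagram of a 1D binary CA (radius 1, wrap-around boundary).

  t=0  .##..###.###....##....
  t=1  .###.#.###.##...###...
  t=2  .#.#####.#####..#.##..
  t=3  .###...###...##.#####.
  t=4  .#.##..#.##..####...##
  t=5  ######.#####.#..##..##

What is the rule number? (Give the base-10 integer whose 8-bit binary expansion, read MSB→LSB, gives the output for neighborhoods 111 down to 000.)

  nb ###: next=.  (t=0,i=6, bit7=0)
  nb ##.: next=#  (t=0,i=2, bit6=1)
  nb #.#: next=#  (t=0,i=8, bit5=1)
  nb #..: next=#  (t=0,i=3, bit4=1)
  nb .##: next=#  (t=0,i=1, bit3=1)
  nb .#.: next=#  (t=1,i=5, bit2=1)
  nb ..#: next=.  (t=0,i=0, bit1=0)
  nb ...: next=.  (t=0,i=13, bit0=0)
  bits 01111100 = 124

124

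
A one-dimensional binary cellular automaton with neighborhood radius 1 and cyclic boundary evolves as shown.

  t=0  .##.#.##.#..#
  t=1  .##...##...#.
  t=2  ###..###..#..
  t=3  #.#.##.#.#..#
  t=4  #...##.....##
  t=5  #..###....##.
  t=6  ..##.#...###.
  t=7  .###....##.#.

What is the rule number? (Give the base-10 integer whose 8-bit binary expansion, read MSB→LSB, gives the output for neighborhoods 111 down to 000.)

74

  nb ###: next=.  (t=2,i=1, bit7=0)
  nb ##.: next=#  (t=0,i=2, bit6=1)
  nb #.#: next=.  (t=0,i=0, bit5=0)
  nb #..: next=.  (t=0,i=10, bit4=0)
  nb .##: next=#  (t=0,i=1, bit3=1)
  nb .#.: next=.  (t=0,i=4, bit2=0)
  nb ..#: next=#  (t=0,i=11, bit1=1)
  nb ...: next=.  (t=1,i=4, bit0=0)
  bits 01001010 = 74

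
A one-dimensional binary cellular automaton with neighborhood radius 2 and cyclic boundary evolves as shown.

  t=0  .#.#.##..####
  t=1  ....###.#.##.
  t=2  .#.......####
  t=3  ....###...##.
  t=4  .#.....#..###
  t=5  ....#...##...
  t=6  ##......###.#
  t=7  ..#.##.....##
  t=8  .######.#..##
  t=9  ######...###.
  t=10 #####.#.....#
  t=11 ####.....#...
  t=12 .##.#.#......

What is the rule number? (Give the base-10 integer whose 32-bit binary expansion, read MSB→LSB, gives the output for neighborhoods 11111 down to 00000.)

  ##### -> #   bit 31 = 1  t=8,i=3
  ####. -> #   bit 30 = 1  t=0,i=11
  ###.# -> .   bit 29 = 0  t=0,i=12
  ###.. -> .   bit 28 = 0  t=3,i=6
  ##.## -> #   bit 27 = 1  t=6,i=11
  ##.#. -> .   bit 26 = 0  t=0,i=0
  ##..# -> .   bit 25 = 0  t=0,i=7
  ##... -> #   bit 24 = 1  t=1,i=12
  #.### -> #   bit 23 = 1  t=6,i=12
  #.##. -> #   bit 22 = 1  t=0,i=5
  #.#.# -> .   bit 21 = 0  t=0,i=1
  #.#.. -> .   bit 20 = 0  t=2,i=1
  #..## -> #   bit 19 = 1  t=0,i=8
  #..#. -> #   bit 18 = 1  t=7,i=1
  #...# -> .   bit 17 = 0  t=3,i=8
  #.... -> .   bit 16 = 0  t=1,i=0
  .#### -> #   bit 15 = 1  t=0,i=10
  .###. -> .   bit 14 = 0  t=1,i=5
  .##.# -> .   bit 13 = 0  t=8,i=12
  .##.. -> #   bit 12 = 1  t=0,i=6
  .#.## -> #   bit 11 = 1  t=0,i=4
  .#.#. -> .   bit 10 = 0  t=0,i=2
  .#..# -> #   bit 9 = 1  t=4,i=8
  .#... -> .   bit 8 = 0  t=2,i=2
  ..### -> .   bit 7 = 0  t=0,i=9
  ..##. -> #   bit 6 = 1  t=3,i=10
  ..#.# -> #   bit 5 = 1  t=7,i=2
  ..#.. -> .   bit 4 = 0  t=4,i=7
  ...## -> .   bit 3 = 0  t=1,i=3
  ...#. -> .   bit 2 = 0  t=4,i=6
  ....# -> .   bit 1 = 0  t=1,i=2
  ..... -> #   bit 0 = 1  t=1,i=1
  bits 11001001110011001001101001100001 = 3385629281

3385629281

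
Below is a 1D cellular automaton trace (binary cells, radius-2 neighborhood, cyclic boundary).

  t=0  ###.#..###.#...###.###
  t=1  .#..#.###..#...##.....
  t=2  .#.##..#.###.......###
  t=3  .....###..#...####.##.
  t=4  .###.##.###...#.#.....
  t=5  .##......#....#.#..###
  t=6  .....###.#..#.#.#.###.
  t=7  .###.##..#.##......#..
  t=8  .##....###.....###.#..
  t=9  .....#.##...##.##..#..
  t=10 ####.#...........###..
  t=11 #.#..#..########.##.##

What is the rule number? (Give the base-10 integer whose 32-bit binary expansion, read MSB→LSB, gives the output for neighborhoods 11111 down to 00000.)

1109147827

  nb #####: next=.  (t=0,i=0, bit31=0)
  nb ####.: next=#  (t=0,i=1, bit30=1)
  nb ###.#: next=.  (t=0,i=2, bit29=0)
  nb ###..: next=.  (t=1,i=8, bit28=0)
  nb ##.##: next=.  (t=0,i=18, bit27=0)
  nb ##.#.: next=.  (t=0,i=3, bit26=0)
  nb ##..#: next=#  (t=1,i=9, bit25=1)
  nb ##...: next=.  (t=1,i=17, bit24=0)
  nb #.###: next=.  (t=0,i=19, bit23=0)
  nb #.##.: next=.  (t=2,i=3, bit22=0)
  nb #.#.#: next=.  (t=2,i=1, bit21=0)
  nb #.#..: next=#  (t=0,i=4, bit20=1)
  nb #..##: next=#  (t=0,i=6, bit19=1)
  nb #..#.: next=#  (t=1,i=3, bit18=1)
  nb #...#: next=.  (t=0,i=13, bit17=0)
  nb #....: next=.  (t=1,i=18, bit16=0)
  nb .####: next=.  (t=0,i=20, bit15=0)
  nb .###.: next=#  (t=0,i=8, bit14=1)
  nb .##.#: next=.  (t=4,i=6, bit13=0)
  nb .##..: next=.  (t=1,i=16, bit12=0)
  nb .#.##: next=.  (t=1,i=5, bit11=0)
  nb .#.#.: next=.  (t=4,i=15, bit10=0)
  nb .#..#: next=.  (t=0,i=5, bit9=0)
  nb .#...: next=.  (t=0,i=12, bit8=0)
  nb ..###: next=#  (t=0,i=7, bit7=1)
  nb ..##.: next=.  (t=1,i=15, bit6=0)
  nb ..#.#: next=#  (t=1,i=4, bit5=1)
  nb ..#..: next=#  (t=1,i=1, bit4=1)
  nb ...##: next=.  (t=0,i=14, bit3=0)
  nb ...#.: next=.  (t=1,i=0, bit2=0)
  nb ....#: next=#  (t=1,i=21, bit1=1)
  nb .....: next=#  (t=1,i=19, bit0=1)
  bits 01000010000111000100000010110011 = 1109147827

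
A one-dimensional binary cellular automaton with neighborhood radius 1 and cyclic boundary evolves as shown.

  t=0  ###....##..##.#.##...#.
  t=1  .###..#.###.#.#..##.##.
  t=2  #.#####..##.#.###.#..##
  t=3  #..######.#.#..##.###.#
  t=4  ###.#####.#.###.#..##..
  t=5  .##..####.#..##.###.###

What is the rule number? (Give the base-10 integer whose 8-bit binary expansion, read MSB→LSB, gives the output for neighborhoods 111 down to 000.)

  ###|#  b7=1 t=0,i=1
  ##.|#  b6=1 t=0,i=2
  #.#|.  b5=0 t=0,i=13
  #..|#  b4=1 t=0,i=3
  .##|.  b3=0 t=0,i=0
  .#.|#  b2=1 t=0,i=14
  ..#|#  b1=1 t=0,i=6
  ...|.  b0=0 t=0,i=4
  bits 11010110 = 214

214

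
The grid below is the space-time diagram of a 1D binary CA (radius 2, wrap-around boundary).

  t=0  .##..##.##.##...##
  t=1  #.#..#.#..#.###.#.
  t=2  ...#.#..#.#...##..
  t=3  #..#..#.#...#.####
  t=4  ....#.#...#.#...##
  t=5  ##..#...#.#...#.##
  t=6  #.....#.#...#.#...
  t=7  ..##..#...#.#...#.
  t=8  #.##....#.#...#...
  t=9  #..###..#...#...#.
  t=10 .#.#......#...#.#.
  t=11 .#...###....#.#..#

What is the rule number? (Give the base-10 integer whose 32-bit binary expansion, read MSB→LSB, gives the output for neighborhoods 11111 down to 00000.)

  nb #####: next=#  (t=3,i=16, bit31=1)
  nb ####.: next=#  (t=3,i=17, bit30=1)
  nb ###.#: next=#  (t=1,i=14, bit29=1)
  nb ###..: next=.  (t=3,i=0, bit28=0)
  nb ##.##: next=#  (t=0,i=0, bit27=1)
  nb ##.#.: next=#  (t=1,i=15, bit26=1)
  nb ##..#: next=.  (t=0,i=3, bit25=0)
  nb ##...: next=#  (t=0,i=13, bit24=1)
  nb #.###: next=.  (t=1,i=12, bit23=0)
  nb #.##.: next=.  (t=0,i=1, bit22=0)
  nb #.#.#: next=.  (t=1,i=0, bit21=0)
  nb #.#..: next=.  (t=1,i=2, bit20=0)
  nb #..##: next=.  (t=0,i=4, bit19=0)
  nb #..#.: next=.  (t=1,i=4, bit18=0)
  nb #...#: next=#  (t=0,i=14, bit17=1)
  nb #....: next=#  (t=2,i=17, bit16=1)
  nb .####: next=.  (t=3,i=15, bit15=0)
  nb .###.: next=.  (t=1,i=13, bit14=0)
  nb .##.#: next=.  (t=0,i=6, bit13=0)
  nb .##..: next=#  (t=0,i=2, bit12=1)
  nb .#.##: next=.  (t=1,i=11, bit11=0)
  nb .#.#.: next=.  (t=1,i=1, bit10=0)
  nb .#..#: next=#  (t=1,i=3, bit9=1)
  nb .#...: next=.  (t=2,i=11, bit8=0)
  nb ..###: next=#  (t=9,i=3, bit7=1)
  nb ..##.: next=#  (t=0,i=5, bit6=1)
  nb ..#.#: next=#  (t=1,i=5, bit5=1)
  nb ..#..: next=.  (t=3,i=3, bit4=0)
  nb ...##: next=.  (t=0,i=15, bit3=0)
  nb ...#.: next=.  (t=2,i=2, bit2=0)
  nb ....#: next=.  (t=2,i=1, bit1=0)
  nb .....: next=#  (t=2,i=0, bit0=1)
  bits 11101101000000110001001011100001 = 3976401633

3976401633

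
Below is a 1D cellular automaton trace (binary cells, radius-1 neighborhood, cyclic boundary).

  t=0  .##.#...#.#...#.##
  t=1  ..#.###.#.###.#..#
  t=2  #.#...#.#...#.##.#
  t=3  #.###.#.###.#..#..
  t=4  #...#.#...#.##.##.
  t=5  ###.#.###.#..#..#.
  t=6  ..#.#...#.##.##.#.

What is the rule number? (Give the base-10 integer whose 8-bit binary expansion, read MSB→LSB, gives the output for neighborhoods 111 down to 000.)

  nb ###: next=.  (t=1,i=5, bit7=0)
  nb ##.: next=#  (t=0,i=2, bit6=1)
  nb #.#: next=.  (t=0,i=0, bit5=0)
  nb #..: next=#  (t=0,i=5, bit4=1)
  nb .##: next=.  (t=0,i=1, bit3=0)
  nb .#.: next=#  (t=0,i=4, bit2=1)
  nb ..#: next=.  (t=0,i=7, bit1=0)
  nb ...: next=#  (t=0,i=6, bit0=1)
  bits 01010101 = 85

85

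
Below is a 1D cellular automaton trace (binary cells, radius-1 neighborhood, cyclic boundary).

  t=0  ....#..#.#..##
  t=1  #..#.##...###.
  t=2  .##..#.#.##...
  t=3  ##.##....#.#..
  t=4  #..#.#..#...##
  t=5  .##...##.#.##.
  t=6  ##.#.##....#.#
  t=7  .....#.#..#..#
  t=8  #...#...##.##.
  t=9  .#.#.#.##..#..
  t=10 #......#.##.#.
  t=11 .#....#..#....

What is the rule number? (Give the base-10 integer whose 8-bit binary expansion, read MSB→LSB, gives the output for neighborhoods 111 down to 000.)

  nb ###: next=.  (t=1,i=11, bit7=0)
  nb ##.: next=.  (t=0,i=13, bit6=0)
  nb #.#: next=.  (t=0,i=8, bit5=0)
  nb #..: next=#  (t=0,i=0, bit4=1)
  nb .##: next=#  (t=0,i=12, bit3=1)
  nb .#.: next=.  (t=0,i=4, bit2=0)
  nb ..#: next=#  (t=0,i=3, bit1=1)
  nb ...: next=.  (t=0,i=1, bit0=0)
  bits 00011010 = 26

26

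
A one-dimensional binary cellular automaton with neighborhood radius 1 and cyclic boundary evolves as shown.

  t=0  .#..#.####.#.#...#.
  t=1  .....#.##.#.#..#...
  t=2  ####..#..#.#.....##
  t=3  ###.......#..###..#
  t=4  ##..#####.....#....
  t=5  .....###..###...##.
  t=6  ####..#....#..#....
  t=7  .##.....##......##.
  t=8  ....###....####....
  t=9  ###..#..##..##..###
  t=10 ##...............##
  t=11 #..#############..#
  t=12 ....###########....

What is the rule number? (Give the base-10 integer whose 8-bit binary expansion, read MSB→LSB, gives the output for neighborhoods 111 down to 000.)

161

  ### -> #   bit 7 = 1  t=0,i=7
  ##. -> .   bit 6 = 0  t=0,i=9
  #.# -> #   bit 5 = 1  t=0,i=5
  #.. -> .   bit 4 = 0  t=0,i=2
  .## -> .   bit 3 = 0  t=0,i=6
  .#. -> .   bit 2 = 0  t=0,i=1
  ..# -> .   bit 1 = 0  t=0,i=0
  ... -> #   bit 0 = 1  t=0,i=15
  bits 10100001 = 161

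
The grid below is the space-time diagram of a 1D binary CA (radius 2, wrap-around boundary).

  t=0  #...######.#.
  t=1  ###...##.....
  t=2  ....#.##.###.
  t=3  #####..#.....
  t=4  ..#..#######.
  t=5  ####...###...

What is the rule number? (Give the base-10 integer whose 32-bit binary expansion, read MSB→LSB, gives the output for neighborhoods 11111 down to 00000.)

2182558583

  nb #####: next=#  (t=0,i=6, bit31=1)
  nb ####.: next=.  (t=0,i=8, bit30=0)
  nb ###.#: next=.  (t=0,i=9, bit29=0)
  nb ###..: next=.  (t=1,i=2, bit28=0)
  nb ##.##: next=.  (t=2,i=8, bit27=0)
  nb ##.#.: next=.  (t=0,i=10, bit26=0)
  nb ##..#: next=#  (t=3,i=5, bit25=1)
  nb ##...: next=.  (t=1,i=3, bit24=0)
  nb #.###: next=.  (t=2,i=9, bit23=0)
  nb #.##.: next=.  (t=2,i=6, bit22=0)
  nb #.#.#: next=.  (t=0,i=11, bit21=0)
  nb #.#..: next=#  (t=0,i=0, bit20=1)
  nb #..##: next=.  (t=4,i=4, bit19=0)
  nb #..#.: next=#  (t=3,i=6, bit18=1)
  nb #...#: next=#  (t=0,i=2, bit17=1)
  nb #....: next=#  (t=1,i=9, bit16=1)
  nb .####: next=.  (t=0,i=5, bit15=0)
  nb .###.: next=.  (t=1,i=1, bit14=0)
  nb .##.#: next=#  (t=2,i=7, bit13=1)
  nb .##..: next=#  (t=1,i=7, bit12=1)
  nb .#.##: next=.  (t=2,i=5, bit11=0)
  nb .#.#.: next=.  (t=0,i=12, bit10=0)
  nb .#..#: next=#  (t=4,i=3, bit9=1)
  nb .#...: next=#  (t=0,i=1, bit8=1)
  nb ..###: next=.  (t=0,i=4, bit7=0)
  nb ..##.: next=#  (t=1,i=6, bit6=1)
  nb ..#.#: next=#  (t=2,i=4, bit5=1)
  nb ..#..: next=#  (t=3,i=7, bit4=1)
  nb ...##: next=.  (t=0,i=3, bit3=0)
  nb ...#.: next=#  (t=2,i=3, bit2=1)
  nb ....#: next=#  (t=1,i=11, bit1=1)
  nb .....: next=#  (t=1,i=10, bit0=1)
  bits 10000010000101110011001101110111 = 2182558583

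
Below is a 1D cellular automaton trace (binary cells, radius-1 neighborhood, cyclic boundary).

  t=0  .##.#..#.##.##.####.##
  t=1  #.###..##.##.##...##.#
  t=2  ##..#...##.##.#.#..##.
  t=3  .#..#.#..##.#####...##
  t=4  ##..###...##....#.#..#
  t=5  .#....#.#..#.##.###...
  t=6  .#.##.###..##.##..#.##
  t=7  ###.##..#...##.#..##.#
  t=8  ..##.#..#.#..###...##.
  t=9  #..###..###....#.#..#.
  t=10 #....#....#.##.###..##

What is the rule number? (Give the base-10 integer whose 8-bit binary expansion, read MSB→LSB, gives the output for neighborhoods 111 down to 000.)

  [7] ### => .  t=0,i=16
  [6] ##. => #  t=0,i=2
  [5] #.# => #  t=0,i=0
  [4] #.. => .  t=0,i=5
  [3] .## => .  t=0,i=1
  [2] .#. => #  t=0,i=4
  [1] ..# => .  t=0,i=6
  [0] ... => #  t=1,i=16
  bits 01100101 = 101

101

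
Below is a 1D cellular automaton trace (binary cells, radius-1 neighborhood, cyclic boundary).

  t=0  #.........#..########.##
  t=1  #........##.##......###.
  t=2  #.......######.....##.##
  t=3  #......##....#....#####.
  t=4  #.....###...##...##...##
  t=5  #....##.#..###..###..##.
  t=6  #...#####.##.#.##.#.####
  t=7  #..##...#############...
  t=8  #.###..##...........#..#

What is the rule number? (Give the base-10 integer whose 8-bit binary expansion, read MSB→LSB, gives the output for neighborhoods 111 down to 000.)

  nb ###: next=.  (t=0,i=14, bit7=0)
  nb ##.: next=#  (t=0,i=0, bit6=1)
  nb #.#: next=#  (t=0,i=21, bit5=1)
  nb #..: next=.  (t=0,i=1, bit4=0)
  nb .##: next=#  (t=0,i=13, bit3=1)
  nb .#.: next=#  (t=0,i=10, bit2=1)
  nb ..#: next=#  (t=0,i=9, bit1=1)
  nb ...: next=.  (t=0,i=2, bit0=0)
  bits 01101110 = 110

110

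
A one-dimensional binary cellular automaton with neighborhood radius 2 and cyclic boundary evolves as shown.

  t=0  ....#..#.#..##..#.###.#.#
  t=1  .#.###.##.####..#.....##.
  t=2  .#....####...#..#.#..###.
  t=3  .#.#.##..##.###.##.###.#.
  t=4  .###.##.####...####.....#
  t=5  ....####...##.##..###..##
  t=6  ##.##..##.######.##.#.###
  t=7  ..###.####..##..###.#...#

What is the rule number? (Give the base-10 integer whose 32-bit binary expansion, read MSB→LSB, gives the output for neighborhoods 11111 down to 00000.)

  #####|#  b31=1 t=6,i=12
  ####.|.  b30=0 t=1,i=12
  ###.#|.  b29=0 t=0,i=20
  ###..|#  b28=1 t=1,i=13
  ##.##|#  b27=1 t=1,i=6
  ##.#.|.  b26=0 t=0,i=21
  ##..#|.  b25=0 t=0,i=14
  ##...|#  b24=1 t=2,i=10
  #.###|.  b23=0 t=0,i=18
  #.##.|#  b22=1 t=1,i=7
  #.#.#|#  b21=1 t=0,i=22
  #.#..|.  b20=0 t=0,i=9
  #..##|#  b19=1 t=0,i=11
  #..#.|.  b18=0 t=0,i=6
  #...#|.  b17=0 t=2,i=11
  #....|#  b16=1 t=0,i=1
  .####|.  b15=0 t=1,i=11
  .###.|.  b14=0 t=0,i=19
  .##.#|#  b13=1 t=1,i=8
  .##..|#  b12=1 t=0,i=13
  .#.##|.  b11=0 t=0,i=17
  .#.#.|#  b10=1 t=0,i=8
  .#..#|#  b9=1 t=0,i=5
  .#...|.  b8=0 t=0,i=0
  ..###|#  b7=1 t=2,i=6
  ..##.|#  b6=1 t=0,i=12
  ..#.#|#  b5=1 t=0,i=7
  ..#..|#  b4=1 t=0,i=4
  ...##|#  b3=1 t=1,i=21
  ...#.|#  b2=1 t=0,i=3
  ....#|.  b1=0 t=0,i=2
  .....|.  b0=0 t=1,i=19
  bits 10011001011010010011011011111100 = 2573809404

2573809404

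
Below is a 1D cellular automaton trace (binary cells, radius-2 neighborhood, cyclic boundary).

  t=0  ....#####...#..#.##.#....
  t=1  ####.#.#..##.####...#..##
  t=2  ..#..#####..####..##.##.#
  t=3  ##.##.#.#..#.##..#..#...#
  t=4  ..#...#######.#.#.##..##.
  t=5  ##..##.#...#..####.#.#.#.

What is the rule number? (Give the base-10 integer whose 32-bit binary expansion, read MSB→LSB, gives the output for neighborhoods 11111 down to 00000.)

  ##### -> .   bit 31 = 0  t=0,i=6
  ####. -> #   bit 30 = 1  t=0,i=7
  ###.# -> .   bit 29 = 0  t=1,i=3
  ###.. -> .   bit 28 = 0  t=0,i=8
  ##.## -> #   bit 27 = 1  t=1,i=12
  ##.#. -> .   bit 26 = 0  t=0,i=19
  ##..# -> .   bit 25 = 0  t=2,i=10
  ##... -> .   bit 24 = 0  t=0,i=9
  #.### -> #   bit 23 = 1  t=1,i=13
  #.##. -> .   bit 22 = 0  t=0,i=17
  #.#.# -> #   bit 21 = 1  t=1,i=5
  #.#.. -> #   bit 20 = 1  t=0,i=20
  #..## -> #   bit 19 = 1  t=1,i=9
  #..#. -> #   bit 18 = 1  t=0,i=14
  #...# -> #   bit 17 = 1  t=0,i=10
  #.... -> .   bit 16 = 0  t=0,i=22
  .#### -> #   bit 15 = 1  t=0,i=5
  .###. -> .   bit 14 = 0  t=3,i=0
  .##.# -> .   bit 13 = 0  t=0,i=18
  .##.. -> #   bit 12 = 1  t=3,i=14
  .#.## -> #   bit 11 = 1  t=0,i=16
  .#.#. -> #   bit 10 = 1  t=1,i=6
  .#..# -> #   bit 9 = 1  t=0,i=13
  .#... -> .   bit 8 = 0  t=0,i=21
  ..### -> .   bit 7 = 0  t=0,i=4
  ..##. -> .   bit 6 = 0  t=1,i=10
  ..#.# -> #   bit 5 = 1  t=0,i=15
  ..#.. -> .   bit 4 = 0  t=0,i=12
  ...## -> #   bit 3 = 1  t=0,i=3
  ...#. -> #   bit 2 = 1  t=0,i=11
  ....# -> #   bit 1 = 1  t=0,i=2
  ..... -> #   bit 0 = 1  t=0,i=0
  bits 01001000101111101001111000101111 = 1220451887

1220451887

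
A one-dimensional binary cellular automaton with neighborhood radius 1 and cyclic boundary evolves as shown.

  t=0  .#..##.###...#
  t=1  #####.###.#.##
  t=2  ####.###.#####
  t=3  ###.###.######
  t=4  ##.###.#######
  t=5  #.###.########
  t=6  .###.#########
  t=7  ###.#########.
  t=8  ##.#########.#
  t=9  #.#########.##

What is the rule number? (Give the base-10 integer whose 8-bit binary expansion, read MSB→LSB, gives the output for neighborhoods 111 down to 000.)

  [7] ### => #  t=0,i=8
  [6] ##. => .  t=0,i=5
  [5] #.# => #  t=0,i=0
  [4] #.. => #  t=0,i=2
  [3] .## => #  t=0,i=4
  [2] .#. => #  t=0,i=1
  [1] ..# => #  t=0,i=3
  [0] ... => .  t=0,i=11
  bits 10111110 = 190

190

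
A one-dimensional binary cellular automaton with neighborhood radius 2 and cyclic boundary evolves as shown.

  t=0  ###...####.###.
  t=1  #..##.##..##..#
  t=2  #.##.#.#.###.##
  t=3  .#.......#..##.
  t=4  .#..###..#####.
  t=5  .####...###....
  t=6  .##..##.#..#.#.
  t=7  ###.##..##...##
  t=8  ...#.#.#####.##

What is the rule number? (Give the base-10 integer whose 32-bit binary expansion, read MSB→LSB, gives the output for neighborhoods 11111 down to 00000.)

161125073

  nb #####: next=.  (t=4,i=11, bit31=0)
  nb ####.: next=.  (t=0,i=8, bit30=0)
  nb ###.#: next=.  (t=0,i=9, bit29=0)
  nb ###..: next=.  (t=0,i=2, bit28=0)
  nb ##.##: next=#  (t=0,i=10, bit27=1)
  nb ##.#.: next=.  (t=2,i=4, bit26=0)
  nb ##..#: next=.  (t=1,i=1, bit25=0)
  nb ##...: next=#  (t=0,i=3, bit24=1)
  nb #.###: next=#  (t=0,i=0, bit23=1)
  nb #.##.: next=.  (t=1,i=6, bit22=0)
  nb #.#.#: next=.  (t=2,i=5, bit21=0)
  nb #.#..: next=#  (t=6,i=8, bit20=1)
  nb #..##: next=#  (t=1,i=2, bit19=1)
  nb #..#.: next=.  (t=3,i=0, bit18=0)
  nb #...#: next=#  (t=0,i=4, bit17=1)
  nb #....: next=.  (t=3,i=3, bit16=0)
  nb .####: next=#  (t=0,i=7, bit15=1)
  nb .###.: next=.  (t=0,i=1, bit14=0)
  nb .##.#: next=.  (t=1,i=4, bit13=0)
  nb .##..: next=#  (t=1,i=0, bit12=1)
  nb .#.##: next=.  (t=2,i=8, bit11=0)
  nb .#.#.: next=.  (t=2,i=6, bit10=0)
  nb .#..#: next=#  (t=3,i=10, bit9=1)
  nb .#...: next=.  (t=3,i=2, bit8=0)
  nb ..###: next=#  (t=0,i=6, bit7=1)
  nb ..##.: next=#  (t=1,i=3, bit6=1)
  nb ..#.#: next=.  (t=6,i=11, bit5=0)
  nb ..#..: next=#  (t=3,i=1, bit4=1)
  nb ...##: next=.  (t=0,i=5, bit3=0)
  nb ...#.: next=.  (t=3,i=8, bit2=0)
  nb ....#: next=.  (t=3,i=7, bit1=0)
  nb .....: next=#  (t=3,i=4, bit0=1)
  bits 00001001100110101001001011010001 = 161125073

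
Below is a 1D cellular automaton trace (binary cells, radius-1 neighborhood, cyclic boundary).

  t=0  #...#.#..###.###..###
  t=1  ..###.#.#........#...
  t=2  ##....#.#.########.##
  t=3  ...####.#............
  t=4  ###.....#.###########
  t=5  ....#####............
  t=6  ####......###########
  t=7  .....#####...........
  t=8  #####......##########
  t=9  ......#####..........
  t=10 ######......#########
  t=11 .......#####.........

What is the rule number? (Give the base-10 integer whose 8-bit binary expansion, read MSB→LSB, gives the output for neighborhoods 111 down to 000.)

  nb ###: next=.  (t=0,i=10, bit7=0)
  nb ##.: next=.  (t=0,i=0, bit6=0)
  nb #.#: next=.  (t=0,i=5, bit5=0)
  nb #..: next=.  (t=0,i=1, bit4=0)
  nb .##: next=.  (t=0,i=9, bit3=0)
  nb .#.: next=#  (t=0,i=4, bit2=1)
  nb ..#: next=#  (t=0,i=3, bit1=1)
  nb ...: next=#  (t=0,i=2, bit0=1)
  bits 00000111 = 7

7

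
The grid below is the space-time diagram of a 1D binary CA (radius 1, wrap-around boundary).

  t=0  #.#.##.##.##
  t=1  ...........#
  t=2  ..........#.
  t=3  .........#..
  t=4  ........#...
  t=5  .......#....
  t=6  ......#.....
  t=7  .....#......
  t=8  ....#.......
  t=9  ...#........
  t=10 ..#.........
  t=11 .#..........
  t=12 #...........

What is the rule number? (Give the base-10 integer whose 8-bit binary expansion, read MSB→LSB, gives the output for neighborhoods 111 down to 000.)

130

  ### -> #   bit 7 = 1  t=0,i=11
  ##. -> .   bit 6 = 0  t=0,i=0
  #.# -> .   bit 5 = 0  t=0,i=1
  #.. -> .   bit 4 = 0  t=1,i=0
  .## -> .   bit 3 = 0  t=0,i=4
  .#. -> .   bit 2 = 0  t=0,i=2
  ..# -> #   bit 1 = 1  t=1,i=10
  ... -> .   bit 0 = 0  t=1,i=1
  bits 10000010 = 130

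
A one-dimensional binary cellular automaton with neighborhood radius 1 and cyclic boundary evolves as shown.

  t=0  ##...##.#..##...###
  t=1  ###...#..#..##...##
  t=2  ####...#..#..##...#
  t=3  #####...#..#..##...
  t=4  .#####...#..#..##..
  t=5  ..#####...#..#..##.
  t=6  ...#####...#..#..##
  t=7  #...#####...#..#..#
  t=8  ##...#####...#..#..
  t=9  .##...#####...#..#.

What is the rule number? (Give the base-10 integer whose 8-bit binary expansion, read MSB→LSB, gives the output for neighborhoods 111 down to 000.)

208

  [7] ### => #  t=0,i=0
  [6] ##. => #  t=0,i=1
  [5] #.# => .  t=0,i=7
  [4] #.. => #  t=0,i=2
  [3] .## => .  t=0,i=5
  [2] .#. => .  t=0,i=8
  [1] ..# => .  t=0,i=4
  [0] ... => .  t=0,i=3
  bits 11010000 = 208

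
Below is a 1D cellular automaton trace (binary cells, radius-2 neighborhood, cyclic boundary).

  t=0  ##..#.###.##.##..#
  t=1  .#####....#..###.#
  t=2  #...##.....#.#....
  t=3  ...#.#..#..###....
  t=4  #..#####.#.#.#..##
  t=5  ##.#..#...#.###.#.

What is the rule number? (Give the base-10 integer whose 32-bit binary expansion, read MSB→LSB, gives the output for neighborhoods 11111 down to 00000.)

  #####|.  b31=0 t=1,i=3
  ####.|#  b30=1 t=1,i=4
  ###.#|.  b29=0 t=0,i=8
  ###..|#  b28=1 t=0,i=1
  ##.##|.  b27=0 t=0,i=9
  ##.#.|.  b26=0 t=1,i=16
  ##..#|#  b25=1 t=0,i=2
  ##...|.  b24=0 t=1,i=6
  #.###|.  b23=0 t=0,i=6
  #.##.|#  b22=1 t=0,i=10
  #.#.#|.  b21=0 t=1,i=17
  #.#..|#  b20=1 t=2,i=13
  #..##|.  b19=0 t=0,i=16
  #..#.|#  b18=1 t=0,i=3
  #...#|.  b17=0 t=2,i=2
  #....|.  b16=0 t=1,i=7
  .####|.  b15=0 t=1,i=2
  .###.|.  b14=0 t=0,i=0
  .##.#|.  b13=0 t=0,i=11
  .##..|#  b12=1 t=0,i=14
  .#.##|#  b11=1 t=0,i=5
  .#.#.|#  b10=1 t=2,i=12
  .#..#|#  b9=1 t=1,i=11
  .#...|.  b8=0 t=2,i=1
  ..###|#  b7=1 t=0,i=17
  ..##.|.  b6=0 t=2,i=4
  ..#.#|#  b5=1 t=0,i=4
  ..#..|.  b4=0 t=1,i=10
  ...##|#  b3=1 t=2,i=3
  ...#.|.  b2=0 t=1,i=9
  ....#|.  b1=0 t=1,i=8
  .....|#  b0=1 t=2,i=8
  bits 01010010010101000001111010101001 = 1381244585

1381244585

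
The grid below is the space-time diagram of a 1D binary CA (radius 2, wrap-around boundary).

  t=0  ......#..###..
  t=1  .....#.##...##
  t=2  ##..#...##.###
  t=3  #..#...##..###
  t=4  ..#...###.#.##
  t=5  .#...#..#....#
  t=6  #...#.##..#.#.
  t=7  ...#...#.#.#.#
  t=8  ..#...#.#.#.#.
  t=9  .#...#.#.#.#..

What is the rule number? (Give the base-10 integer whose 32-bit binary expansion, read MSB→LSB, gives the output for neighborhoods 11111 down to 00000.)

  [31] ##### => #  t=2,i=13
  [30] ####. => #  t=2,i=0
  [29] ###.# => #  t=4,i=8
  [28] ###.. => .  t=0,i=11
  [27] ##.## => .  t=2,i=10
  [26] ##.#. => .  t=4,i=9
  [25] ##..# => .  t=2,i=2
  [24] ##... => #  t=0,i=12
  [23] #.### => #  t=2,i=11
  [22] #.##. => .  t=1,i=7
  [21] #.#.# => .  t=4,i=10
  [20] #.#.. => .  t=5,i=1
  [19] #..## => #  t=0,i=8
  [18] #..#. => #  t=2,i=3
  [17] #...# => .  t=1,i=10
  [16] #.... => #  t=0,i=13
  [15] .#### => #  t=2,i=12
  [14] .###. => .  t=0,i=10
  [13] .##.# => .  t=2,i=9
  [12] .##.. => #  t=1,i=8
  [11] .#.## => .  t=1,i=6
  [10] .#.#. => #  t=5,i=0
  [9] .#..# => #  t=0,i=7
  [8] .#... => .  t=2,i=5
  [7] ..### => .  t=0,i=9
  [6] ..##. => #  t=1,i=12
  [5] ..#.# => .  t=1,i=5
  [4] ..#.. => .  t=0,i=6
  [3] ...## => #  t=1,i=11
  [2] ...#. => #  t=0,i=5
  [1] ....# => .  t=0,i=4
  [0] ..... => .  t=0,i=0
  bits 11100001100011011001011001001100 = 3784152652

3784152652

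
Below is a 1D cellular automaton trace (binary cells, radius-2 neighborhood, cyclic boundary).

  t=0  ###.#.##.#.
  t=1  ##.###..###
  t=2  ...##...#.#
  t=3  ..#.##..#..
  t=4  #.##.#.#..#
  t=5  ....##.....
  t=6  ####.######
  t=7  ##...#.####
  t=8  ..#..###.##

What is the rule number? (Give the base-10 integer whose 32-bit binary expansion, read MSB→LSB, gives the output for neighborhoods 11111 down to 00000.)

2242205867

  ##### -> #   bit 31 = 1  t=1,i=10
  ####. -> .   bit 30 = 0  t=1,i=0
  ###.# -> .   bit 29 = 0  t=0,i=2
  ###.. -> .   bit 28 = 0  t=1,i=5
  ##.## -> .   bit 27 = 0  t=1,i=2
  ##.#. -> #   bit 26 = 1  t=0,i=3
  ##..# -> .   bit 25 = 0  t=1,i=6
  ##... -> #   bit 24 = 1  t=2,i=5
  #.### -> #   bit 23 = 1  t=0,i=0
  #.##. -> .   bit 22 = 0  t=0,i=6
  #.#.# -> #   bit 21 = 1  t=0,i=4
  #.#.. -> .   bit 20 = 0  t=2,i=10
  #..## -> .   bit 19 = 0  t=1,i=7
  #..#. -> #   bit 18 = 1  t=3,i=7
  #...# -> .   bit 17 = 0  t=2,i=1
  #.... -> #   bit 16 = 1  t=3,i=10
  .#### -> .   bit 15 = 0  t=1,i=9
  .###. -> #   bit 14 = 1  t=0,i=1
  .##.# -> .   bit 13 = 0  t=0,i=7
  .##.. -> #   bit 12 = 1  t=2,i=4
  .#.## -> #   bit 11 = 1  t=0,i=5
  .#.#. -> .   bit 10 = 0  t=2,i=9
  .#..# -> .   bit 9 = 0  t=4,i=8
  .#... -> .   bit 8 = 0  t=2,i=0
  ..### -> #   bit 7 = 1  t=1,i=8
  ..##. -> .   bit 6 = 0  t=2,i=3
  ..#.# -> #   bit 5 = 1  t=2,i=8
  ..#.. -> .   bit 4 = 0  t=3,i=8
  ...## -> #   bit 3 = 1  t=2,i=2
  ...#. -> .   bit 2 = 0  t=2,i=7
  ....# -> #   bit 1 = 1  t=3,i=0
  ..... -> #   bit 0 = 1  t=5,i=0
  bits 10000101101001010101100010101011 = 2242205867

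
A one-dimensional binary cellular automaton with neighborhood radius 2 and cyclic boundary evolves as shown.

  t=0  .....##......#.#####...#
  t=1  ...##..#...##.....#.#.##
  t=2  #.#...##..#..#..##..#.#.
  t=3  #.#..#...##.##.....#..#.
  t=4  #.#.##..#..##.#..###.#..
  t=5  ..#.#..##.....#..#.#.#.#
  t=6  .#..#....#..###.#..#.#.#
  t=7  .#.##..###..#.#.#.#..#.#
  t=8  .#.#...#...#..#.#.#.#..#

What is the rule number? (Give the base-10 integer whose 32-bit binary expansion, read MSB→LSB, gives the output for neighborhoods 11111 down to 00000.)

  nb #####: next=.  (t=0,i=17, bit31=0)
  nb ####.: next=#  (t=0,i=18, bit30=1)
  nb ###.#: next=#  (t=4,i=19, bit29=1)
  nb ###..: next=.  (t=0,i=19, bit28=0)
  nb ##.##: next=#  (t=3,i=11, bit27=1)
  nb ##.#.: next=.  (t=4,i=13, bit26=0)
  nb ##..#: next=.  (t=1,i=5, bit25=0)
  nb ##...: next=#  (t=0,i=7, bit24=1)
  nb #.###: next=.  (t=0,i=15, bit23=0)
  nb #.##.: next=#  (t=1,i=22, bit22=1)
  nb #.#.#: next=#  (t=1,i=20, bit21=1)
  nb #.#..: next=#  (t=2,i=2, bit20=1)
  nb #..##: next=.  (t=2,i=15, bit19=0)
  nb #..#.: next=#  (t=1,i=6, bit18=1)
  nb #...#: next=.  (t=0,i=21, bit17=0)
  nb #....: next=.  (t=0,i=1, bit16=0)
  nb .####: next=.  (t=0,i=16, bit15=0)
  nb .###.: next=.  (t=4,i=18, bit14=0)
  nb .##.#: next=.  (t=3,i=10, bit13=0)
  nb .##..: next=.  (t=0,i=6, bit12=0)
  nb .#.##: next=.  (t=0,i=14, bit11=0)
  nb .#.#.: next=.  (t=1,i=19, bit10=0)
  nb .#..#: next=.  (t=2,i=11, bit9=0)
  nb .#...: next=.  (t=0,i=0, bit8=0)
  nb ..###: next=#  (t=4,i=17, bit7=1)
  nb ..##.: next=.  (t=0,i=5, bit6=0)
  nb ..#.#: next=.  (t=0,i=13, bit5=0)
  nb ..#..: next=#  (t=0,i=23, bit4=1)
  nb ...##: next=#  (t=0,i=4, bit3=1)
  nb ...#.: next=#  (t=0,i=12, bit2=1)
  nb ....#: next=#  (t=0,i=3, bit1=1)
  nb .....: next=.  (t=0,i=2, bit0=0)
  bits 01101001011101000000000010011110 = 1769210014

1769210014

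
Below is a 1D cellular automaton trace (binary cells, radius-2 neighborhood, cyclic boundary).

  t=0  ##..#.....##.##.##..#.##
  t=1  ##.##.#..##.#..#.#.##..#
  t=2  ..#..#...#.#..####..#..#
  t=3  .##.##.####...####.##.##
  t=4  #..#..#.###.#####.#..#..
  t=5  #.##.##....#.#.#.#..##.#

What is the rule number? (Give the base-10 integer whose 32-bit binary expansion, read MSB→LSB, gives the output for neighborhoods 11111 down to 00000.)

1546097916

  nb #####: next=.  (t=4,i=14, bit31=0)
  nb ####.: next=#  (t=0,i=0, bit30=1)
  nb ###.#: next=.  (t=1,i=1, bit29=0)
  nb ###..: next=#  (t=0,i=1, bit28=1)
  nb ##.##: next=#  (t=0,i=12, bit27=1)
  nb ##.#.: next=#  (t=1,i=5, bit26=1)
  nb ##..#: next=.  (t=0,i=2, bit25=0)
  nb ##...: next=.  (t=3,i=11, bit24=0)
  nb #.###: next=.  (t=0,i=22, bit23=0)
  nb #.##.: next=.  (t=0,i=13, bit22=0)
  nb #.#.#: next=#  (t=1,i=17, bit21=1)
  nb #.#..: next=.  (t=1,i=6, bit20=0)
  nb #..##: next=.  (t=1,i=8, bit19=0)
  nb #..#.: next=#  (t=0,i=3, bit18=1)
  nb #...#: next=#  (t=2,i=7, bit17=1)
  nb #....: next=#  (t=0,i=6, bit16=1)
  nb .####: next=#  (t=0,i=23, bit15=1)
  nb .###.: next=.  (t=1,i=0, bit14=0)
  nb .##.#: next=.  (t=0,i=11, bit13=0)
  nb .##..: next=#  (t=0,i=17, bit12=1)
  nb .#.##: next=.  (t=0,i=21, bit11=0)
  nb .#.#.: next=#  (t=1,i=16, bit10=1)
  nb .#..#: next=.  (t=1,i=7, bit9=0)
  nb .#...: next=.  (t=0,i=5, bit8=0)
  nb ..###: next=#  (t=1,i=23, bit7=1)
  nb ..##.: next=#  (t=0,i=10, bit6=1)
  nb ..#.#: next=#  (t=0,i=20, bit5=1)
  nb ..#..: next=#  (t=0,i=4, bit4=1)
  nb ...##: next=#  (t=0,i=9, bit3=1)
  nb ...#.: next=#  (t=2,i=8, bit2=1)
  nb ....#: next=.  (t=0,i=8, bit1=0)
  nb .....: next=.  (t=0,i=7, bit0=0)
  bits 01011100001001111001010011111100 = 1546097916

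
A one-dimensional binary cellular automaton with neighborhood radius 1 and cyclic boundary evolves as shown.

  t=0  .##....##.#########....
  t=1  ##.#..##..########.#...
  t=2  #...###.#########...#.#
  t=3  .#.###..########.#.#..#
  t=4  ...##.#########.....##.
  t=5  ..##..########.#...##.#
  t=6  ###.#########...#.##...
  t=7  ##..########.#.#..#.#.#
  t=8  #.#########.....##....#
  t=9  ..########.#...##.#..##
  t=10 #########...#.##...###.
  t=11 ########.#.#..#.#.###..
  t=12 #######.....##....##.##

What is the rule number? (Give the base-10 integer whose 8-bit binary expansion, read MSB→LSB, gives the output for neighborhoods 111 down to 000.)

154

  ### -> #   bit 7 = 1  t=0,i=11
  ##. -> .   bit 6 = 0  t=0,i=2
  #.# -> .   bit 5 = 0  t=0,i=9
  #.. -> #   bit 4 = 1  t=0,i=3
  .## -> #   bit 3 = 1  t=0,i=1
  .#. -> .   bit 2 = 0  t=1,i=3
  ..# -> #   bit 1 = 1  t=0,i=0
  ... -> .   bit 0 = 0  t=0,i=4
  bits 10011010 = 154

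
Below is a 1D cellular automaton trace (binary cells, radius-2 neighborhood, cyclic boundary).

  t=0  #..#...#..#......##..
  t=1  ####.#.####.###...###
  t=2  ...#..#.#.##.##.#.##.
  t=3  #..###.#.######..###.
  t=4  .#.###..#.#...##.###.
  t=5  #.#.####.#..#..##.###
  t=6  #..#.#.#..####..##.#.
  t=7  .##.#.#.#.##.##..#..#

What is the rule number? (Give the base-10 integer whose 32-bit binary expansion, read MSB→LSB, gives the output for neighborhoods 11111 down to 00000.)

  nb #####: next=.  (t=1,i=0, bit31=0)
  nb ####.: next=.  (t=1,i=2, bit30=0)
  nb ###.#: next=#  (t=1,i=3, bit29=1)
  nb ###..: next=#  (t=1,i=14, bit28=1)
  nb ##.##: next=#  (t=1,i=11, bit27=1)
  nb ##.#.: next=.  (t=1,i=4, bit26=0)
  nb ##..#: next=#  (t=0,i=19, bit25=1)
  nb ##...: next=.  (t=1,i=15, bit24=0)
  nb #.###: next=.  (t=1,i=7, bit23=0)
  nb #.##.: next=#  (t=2,i=10, bit22=1)
  nb #.#.#: next=.  (t=1,i=5, bit21=0)
  nb #.#..: next=.  (t=3,i=0, bit20=0)
  nb #..##: next=.  (t=3,i=2, bit19=0)
  nb #..#.: next=#  (t=0,i=2, bit18=1)
  nb #...#: next=#  (t=0,i=5, bit17=1)
  nb #....: next=#  (t=0,i=12, bit16=1)
  nb .####: next=#  (t=1,i=8, bit15=1)
  nb .###.: next=#  (t=1,i=13, bit14=1)
  nb .##.#: next=#  (t=2,i=11, bit13=1)
  nb .##..: next=#  (t=0,i=18, bit12=1)
  nb .#.##: next=#  (t=1,i=6, bit11=1)
  nb .#.#.: next=#  (t=2,i=7, bit10=1)
  nb .#..#: next=#  (t=0,i=1, bit9=1)
  nb .#...: next=.  (t=0,i=4, bit8=0)
  nb ..###: next=#  (t=1,i=18, bit7=1)
  nb ..##.: next=.  (t=0,i=17, bit6=0)
  nb ..#.#: next=.  (t=2,i=6, bit5=0)
  nb ..#..: next=#  (t=0,i=0, bit4=1)
  nb ...##: next=.  (t=0,i=16, bit3=0)
  nb ...#.: next=.  (t=0,i=6, bit2=0)
  nb ....#: next=.  (t=0,i=15, bit1=0)
  nb .....: next=#  (t=0,i=13, bit0=1)
  bits 00111010010001111111111010010001 = 977796753

977796753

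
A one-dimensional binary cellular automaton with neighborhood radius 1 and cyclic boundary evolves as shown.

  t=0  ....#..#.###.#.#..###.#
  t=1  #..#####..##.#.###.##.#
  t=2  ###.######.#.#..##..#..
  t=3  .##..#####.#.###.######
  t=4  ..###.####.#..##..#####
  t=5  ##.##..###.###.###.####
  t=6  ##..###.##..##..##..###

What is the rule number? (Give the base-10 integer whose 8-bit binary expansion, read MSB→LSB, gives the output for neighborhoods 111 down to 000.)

  [7] ### => #  t=0,i=10
  [6] ##. => #  t=0,i=11
  [5] #.# => .  t=0,i=8
  [4] #.. => #  t=0,i=0
  [3] .## => .  t=0,i=9
  [2] .#. => #  t=0,i=4
  [1] ..# => #  t=0,i=3
  [0] ... => .  t=0,i=1
  bits 11010110 = 214

214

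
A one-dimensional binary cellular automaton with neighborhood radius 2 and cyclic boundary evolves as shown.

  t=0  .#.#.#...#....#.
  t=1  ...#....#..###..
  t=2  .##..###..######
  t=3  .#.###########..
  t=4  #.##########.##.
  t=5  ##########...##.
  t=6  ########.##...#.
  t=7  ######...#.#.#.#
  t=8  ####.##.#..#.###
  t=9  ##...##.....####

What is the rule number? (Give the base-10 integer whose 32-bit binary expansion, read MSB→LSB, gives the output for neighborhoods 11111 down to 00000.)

2481580166

  nb #####: next=#  (t=2,i=12, bit31=1)
  nb ####.: next=.  (t=2,i=14, bit30=0)
  nb ###.#: next=.  (t=2,i=15, bit29=0)
  nb ###..: next=#  (t=1,i=13, bit28=1)
  nb ##.##: next=.  (t=2,i=0, bit27=0)
  nb ##.#.: next=.  (t=4,i=15, bit26=0)
  nb ##..#: next=#  (t=2,i=3, bit25=1)
  nb ##...: next=#  (t=1,i=14, bit24=1)
  nb #.###: next=#  (t=3,i=3, bit23=1)
  nb #.##.: next=#  (t=2,i=1, bit22=1)
  nb #.#.#: next=#  (t=0,i=3, bit21=1)
  nb #.#..: next=.  (t=0,i=5, bit20=0)
  nb #..##: next=#  (t=1,i=10, bit19=1)
  nb #..#.: next=.  (t=0,i=0, bit18=0)
  nb #...#: next=.  (t=0,i=7, bit17=0)
  nb #....: next=#  (t=0,i=11, bit16=1)
  nb .####: next=#  (t=2,i=11, bit15=1)
  nb .###.: next=#  (t=1,i=12, bit14=1)
  nb .##.#: next=#  (t=4,i=14, bit13=1)
  nb .##..: next=.  (t=2,i=2, bit12=0)
  nb .#.##: next=#  (t=3,i=2, bit11=1)
  nb .#.#.: next=.  (t=0,i=2, bit10=0)
  nb .#..#: next=.  (t=0,i=15, bit9=0)
  nb .#...: next=.  (t=0,i=6, bit8=0)
  nb ..###: next=#  (t=1,i=11, bit7=1)
  nb ..##.: next=.  (t=5,i=13, bit6=0)
  nb ..#.#: next=.  (t=0,i=1, bit5=0)
  nb ..#..: next=.  (t=0,i=9, bit4=0)
  nb ...##: next=.  (t=5,i=12, bit3=0)
  nb ...#.: next=#  (t=0,i=8, bit2=1)
  nb ....#: next=#  (t=0,i=12, bit1=1)
  nb .....: next=.  (t=1,i=0, bit0=0)
  bits 10010011111010011110100010000110 = 2481580166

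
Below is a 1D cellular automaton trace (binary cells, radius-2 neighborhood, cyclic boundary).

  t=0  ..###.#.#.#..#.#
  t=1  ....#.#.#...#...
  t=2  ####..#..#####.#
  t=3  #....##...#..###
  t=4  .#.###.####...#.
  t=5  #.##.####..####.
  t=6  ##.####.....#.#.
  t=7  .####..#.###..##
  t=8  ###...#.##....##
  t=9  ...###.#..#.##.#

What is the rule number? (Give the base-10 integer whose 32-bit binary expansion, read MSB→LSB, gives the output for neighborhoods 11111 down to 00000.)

  [31] ##### => .  t=2,i=1
  [30] ####. => .  t=2,i=2
  [29] ###.# => #  t=0,i=4
  [28] ###.. => .  t=2,i=3
  [27] ##.## => #  t=2,i=14
  [26] ##.#. => .  t=0,i=5
  [25] ##..# => .  t=2,i=4
  [24] ##... => #  t=3,i=1
  [23] #.### => #  t=2,i=15
  [22] #.##. => .  t=5,i=2
  [21] #.#.# => #  t=0,i=6
  [20] #.#.. => .  t=0,i=10
  [19] #..## => .  t=0,i=1
  [18] #..#. => #  t=0,i=12
  [17] #...# => #  t=1,i=10
  [16] #.... => .  t=1,i=14
  [15] .#### => #  t=2,i=0
  [14] .###. => .  t=0,i=3
  [13] .##.# => #  t=5,i=3
  [12] .##.. => .  t=3,i=6
  [11] .#.## => #  t=4,i=2
  [10] .#.#. => .  t=0,i=7
  [9] .#..# => .  t=0,i=0
  [8] .#... => #  t=1,i=9
  [7] ..### => .  t=0,i=2
  [6] ..##. => #  t=3,i=5
  [5] ..#.# => .  t=0,i=13
  [4] ..#.. => #  t=1,i=12
  [3] ...## => #  t=3,i=4
  [2] ...#. => #  t=1,i=3
  [1] ....# => #  t=1,i=2
  [0] ..... => #  t=1,i=0
  bits 00101001101001101010100101011111 = 698788191

698788191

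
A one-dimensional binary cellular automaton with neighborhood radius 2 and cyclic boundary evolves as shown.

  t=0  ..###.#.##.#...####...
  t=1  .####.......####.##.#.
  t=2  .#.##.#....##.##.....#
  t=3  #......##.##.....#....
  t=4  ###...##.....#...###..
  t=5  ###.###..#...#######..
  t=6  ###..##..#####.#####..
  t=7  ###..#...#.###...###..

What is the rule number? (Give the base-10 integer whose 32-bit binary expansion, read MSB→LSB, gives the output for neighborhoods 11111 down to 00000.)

4026746840

  ##### -> #   bit 31 = 1  t=5,i=15
  ####. -> #   bit 30 = 1  t=0,i=17
  ###.# -> #   bit 29 = 1  t=0,i=4
  ###.. -> #   bit 28 = 1  t=0,i=18
  ##.## -> .   bit 27 = 0  t=1,i=16
  ##.#. -> .   bit 26 = 0  t=0,i=5
  ##..# -> .   bit 25 = 0  t=4,i=20
  ##... -> .   bit 24 = 0  t=0,i=19
  #.### -> .   bit 23 = 0  t=5,i=4
  #.##. -> .   bit 22 = 0  t=0,i=8
  #.#.# -> .   bit 21 = 0  t=0,i=6
  #.#.. -> .   bit 20 = 0  t=0,i=11
  #..## -> .   bit 19 = 0  t=1,i=0
  #..#. -> .   bit 18 = 0  t=5,i=8
  #...# -> #   bit 17 = 1  t=0,i=13
  #.... -> #   bit 16 = 1  t=0,i=20
  .#### -> .   bit 15 = 0  t=0,i=16
  .###. -> #   bit 14 = 1  t=0,i=3
  .##.# -> .   bit 13 = 0  t=0,i=9
  .##.. -> .   bit 12 = 0  t=2,i=15
  .#.## -> .   bit 11 = 0  t=0,i=7
  .#.#. -> #   bit 10 = 1  t=2,i=0
  .#..# -> #   bit 9 = 1  t=1,i=21
  .#... -> #   bit 8 = 1  t=0,i=12
  ..### -> #   bit 7 = 1  t=0,i=2
  ..##. -> #   bit 6 = 1  t=2,i=11
  ..#.# -> .   bit 5 = 0  t=2,i=21
  ..#.. -> #   bit 4 = 1  t=3,i=0
  ...## -> #   bit 3 = 1  t=0,i=1
  ...#. -> .   bit 2 = 0  t=2,i=20
  ....# -> .   bit 1 = 0  t=0,i=0
  ..... -> .   bit 0 = 0  t=0,i=21
  bits 11110000000000110100011111011000 = 4026746840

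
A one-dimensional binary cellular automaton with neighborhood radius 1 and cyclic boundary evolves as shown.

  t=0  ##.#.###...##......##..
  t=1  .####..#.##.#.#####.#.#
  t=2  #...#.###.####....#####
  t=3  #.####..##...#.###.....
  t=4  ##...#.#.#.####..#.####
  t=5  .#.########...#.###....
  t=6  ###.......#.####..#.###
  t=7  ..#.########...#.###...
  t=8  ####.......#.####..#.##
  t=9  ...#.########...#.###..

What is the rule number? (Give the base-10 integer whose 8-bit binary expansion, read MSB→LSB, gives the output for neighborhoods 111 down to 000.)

103

  [7] ### => .  t=0,i=6
  [6] ##. => #  t=0,i=1
  [5] #.# => #  t=0,i=2
  [4] #.. => .  t=0,i=8
  [3] .## => .  t=0,i=0
  [2] .#. => #  t=0,i=3
  [1] ..# => #  t=0,i=10
  [0] ... => #  t=0,i=9
  bits 01100111 = 103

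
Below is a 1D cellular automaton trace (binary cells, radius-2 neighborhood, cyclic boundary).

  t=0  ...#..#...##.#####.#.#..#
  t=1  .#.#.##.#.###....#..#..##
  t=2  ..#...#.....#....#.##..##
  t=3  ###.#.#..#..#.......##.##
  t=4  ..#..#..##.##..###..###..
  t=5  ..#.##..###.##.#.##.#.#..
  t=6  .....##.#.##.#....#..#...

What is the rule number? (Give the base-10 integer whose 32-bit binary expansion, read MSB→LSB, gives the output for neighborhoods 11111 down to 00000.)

973485265

  nb #####: next=.  (t=0,i=15, bit31=0)
  nb ####.: next=.  (t=0,i=16, bit30=0)
  nb ###.#: next=#  (t=0,i=17, bit29=1)
  nb ###..: next=#  (t=1,i=12, bit28=1)
  nb ##.##: next=#  (t=0,i=12, bit27=1)
  nb ##.#.: next=.  (t=0,i=18, bit26=0)
  nb ##..#: next=#  (t=2,i=0, bit25=1)
  nb ##...: next=.  (t=1,i=13, bit24=0)
  nb #.###: next=.  (t=0,i=13, bit23=0)
  nb #.##.: next=.  (t=1,i=5, bit22=0)
  nb #.#.#: next=.  (t=0,i=19, bit21=0)
  nb #.#..: next=.  (t=0,i=21, bit20=0)
  nb #..##: next=.  (t=1,i=22, bit19=0)
  nb #..#.: next=#  (t=0,i=5, bit18=1)
  nb #...#: next=#  (t=0,i=1, bit17=1)
  nb #....: next=.  (t=1,i=14, bit16=0)
  nb .####: next=.  (t=0,i=14, bit15=0)
  nb .###.: next=.  (t=1,i=11, bit14=0)
  nb .##.#: next=#  (t=0,i=11, bit13=1)
  nb .##..: next=#  (t=2,i=20, bit12=1)
  nb .#.##: next=.  (t=1,i=4, bit11=0)
  nb .#.#.: next=#  (t=0,i=20, bit10=1)
  nb .#..#: next=.  (t=0,i=4, bit9=0)
  nb .#...: next=.  (t=0,i=0, bit8=0)
  nb ..###: next=#  (t=4,i=15, bit7=1)
  nb ..##.: next=#  (t=0,i=10, bit6=1)
  nb ..#.#: next=.  (t=2,i=17, bit5=0)
  nb ..#..: next=#  (t=0,i=3, bit4=1)
  nb ...##: next=.  (t=0,i=9, bit3=0)
  nb ...#.: next=.  (t=0,i=2, bit2=0)
  nb ....#: next=.  (t=1,i=15, bit1=0)
  nb .....: next=#  (t=2,i=9, bit0=1)
  bits 00111010000001100011010011010001 = 973485265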